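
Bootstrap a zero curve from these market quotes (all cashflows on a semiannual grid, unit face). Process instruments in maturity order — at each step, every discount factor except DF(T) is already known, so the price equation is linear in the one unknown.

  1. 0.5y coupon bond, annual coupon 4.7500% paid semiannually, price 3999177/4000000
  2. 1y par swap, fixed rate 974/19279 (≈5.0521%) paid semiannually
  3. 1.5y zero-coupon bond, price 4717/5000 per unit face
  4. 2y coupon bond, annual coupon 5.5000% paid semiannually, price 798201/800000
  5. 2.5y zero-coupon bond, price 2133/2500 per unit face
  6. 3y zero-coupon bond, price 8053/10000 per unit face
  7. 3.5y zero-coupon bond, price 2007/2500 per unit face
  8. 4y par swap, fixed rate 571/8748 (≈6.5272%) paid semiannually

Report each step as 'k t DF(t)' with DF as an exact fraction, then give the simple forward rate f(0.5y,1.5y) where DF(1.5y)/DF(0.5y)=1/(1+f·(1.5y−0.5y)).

step 1 [0.5y] bond c/2=19/800: DF=(3999177/4000000 − 19/800·(0))/(1+19/800) = 4883/5000 ≈ 0.976600
step 2 [1y] swap r/2=487/19279: DF=(1 − 487/19279·(0.976600))/(1+487/19279) = 9513/10000 ≈ 0.951300
step 3 [1.5y] zero: DF = P = 4717/5000 ≈ 0.943400
step 4 [2y] bond c/2=11/400: DF=(798201/800000 − 11/400·(0.976600+0.951300+0.943400))/(1+11/400) = 4471/5000 ≈ 0.894200
step 5 [2.5y] zero: DF = P = 2133/2500 ≈ 0.853200
step 6 [3y] zero: DF = P = 8053/10000 ≈ 0.805300
step 7 [3.5y] zero: DF = P = 2007/2500 ≈ 0.802800
step 8 [4y] swap r/2=571/17496: DF=(1 − 571/17496·(0.976600+0.951300+0.943400+0.894200+0.853200+0.805300+0.802800))/(1+571/17496) = 1929/2500 ≈ 0.771600

1 1/2 4883/5000
2 1 9513/10000
3 3/2 4717/5000
4 2 4471/5000
5 5/2 2133/2500
6 3 8053/10000
7 7/2 2007/2500
8 4 1929/2500
f(0.5y,1.5y) = ((4883/5000)/(4717/5000) − 1)/(1) = 166/4717 ≈ 3.5192%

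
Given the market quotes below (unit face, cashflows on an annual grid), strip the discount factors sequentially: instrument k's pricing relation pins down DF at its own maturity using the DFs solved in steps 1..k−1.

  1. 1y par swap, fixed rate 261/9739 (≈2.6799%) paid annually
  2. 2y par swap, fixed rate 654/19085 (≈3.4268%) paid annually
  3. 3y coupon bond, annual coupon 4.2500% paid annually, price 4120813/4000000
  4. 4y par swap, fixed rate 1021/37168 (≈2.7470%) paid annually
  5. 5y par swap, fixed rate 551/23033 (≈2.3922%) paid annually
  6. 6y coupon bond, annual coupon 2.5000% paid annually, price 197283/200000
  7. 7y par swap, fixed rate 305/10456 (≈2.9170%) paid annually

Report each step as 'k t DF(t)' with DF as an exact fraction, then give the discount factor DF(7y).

1 1 9739/10000
2 2 4673/5000
3 3 569/625
4 4 8979/10000
5 5 4449/5000
6 6 17/20
7 7 817/1000
DF(7y) = 817/1000 ≈ 0.817000

step 1 [1y] swap r/1=261/9739: DF=(1 − 261/9739·(0))/(1+261/9739) = 9739/10000 ≈ 0.973900
step 2 [2y] swap r/1=654/19085: DF=(1 − 654/19085·(0.973900))/(1+654/19085) = 4673/5000 ≈ 0.934600
step 3 [3y] bond c/1=17/400: DF=(4120813/4000000 − 17/400·(0.973900+0.934600))/(1+17/400) = 569/625 ≈ 0.910400
step 4 [4y] swap r/1=1021/37168: DF=(1 − 1021/37168·(0.973900+0.934600+0.910400))/(1+1021/37168) = 8979/10000 ≈ 0.897900
step 5 [5y] swap r/1=551/23033: DF=(1 − 551/23033·(0.973900+0.934600+0.910400+0.897900))/(1+551/23033) = 4449/5000 ≈ 0.889800
step 6 [6y] bond c/1=1/40: DF=(197283/200000 − 1/40·(0.973900+0.934600+0.910400+0.897900+0.889800))/(1+1/40) = 17/20 ≈ 0.850000
step 7 [7y] swap r/1=305/10456: DF=(1 − 305/10456·(0.973900+0.934600+0.910400+0.897900+0.889800+0.850000))/(1+305/10456) = 817/1000 ≈ 0.817000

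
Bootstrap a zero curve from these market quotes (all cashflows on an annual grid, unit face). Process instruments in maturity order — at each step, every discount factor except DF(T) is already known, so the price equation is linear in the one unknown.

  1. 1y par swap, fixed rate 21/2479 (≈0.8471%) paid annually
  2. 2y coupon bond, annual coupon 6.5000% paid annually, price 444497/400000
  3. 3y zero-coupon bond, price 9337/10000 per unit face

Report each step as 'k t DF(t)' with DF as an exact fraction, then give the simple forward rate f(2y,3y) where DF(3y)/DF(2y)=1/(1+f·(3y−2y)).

1 1 2479/2500
2 2 9829/10000
3 3 9337/10000
f(2y,3y) = ((9829/10000)/(9337/10000) − 1)/(1) = 492/9337 ≈ 5.2694%

step 1 [1y] swap r/1=21/2479: DF=(1 − 21/2479·(0))/(1+21/2479) = 2479/2500 ≈ 0.991600
step 2 [2y] bond c/1=13/200: DF=(444497/400000 − 13/200·(0.991600))/(1+13/200) = 9829/10000 ≈ 0.982900
step 3 [3y] zero: DF = P = 9337/10000 ≈ 0.933700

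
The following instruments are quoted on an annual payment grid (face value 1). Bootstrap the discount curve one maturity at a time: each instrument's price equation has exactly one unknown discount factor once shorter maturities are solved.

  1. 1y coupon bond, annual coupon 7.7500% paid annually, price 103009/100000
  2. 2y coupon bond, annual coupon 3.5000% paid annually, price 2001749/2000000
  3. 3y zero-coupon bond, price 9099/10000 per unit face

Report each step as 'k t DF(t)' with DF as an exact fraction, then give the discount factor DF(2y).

step 1 [1y] bond c/1=31/400: DF=(103009/100000 − 31/400·(0))/(1+31/400) = 239/250 ≈ 0.956000
step 2 [2y] bond c/1=7/200: DF=(2001749/2000000 − 7/200·(0.956000))/(1+7/200) = 9347/10000 ≈ 0.934700
step 3 [3y] zero: DF = P = 9099/10000 ≈ 0.909900

1 1 239/250
2 2 9347/10000
3 3 9099/10000
DF(2y) = 9347/10000 ≈ 0.934700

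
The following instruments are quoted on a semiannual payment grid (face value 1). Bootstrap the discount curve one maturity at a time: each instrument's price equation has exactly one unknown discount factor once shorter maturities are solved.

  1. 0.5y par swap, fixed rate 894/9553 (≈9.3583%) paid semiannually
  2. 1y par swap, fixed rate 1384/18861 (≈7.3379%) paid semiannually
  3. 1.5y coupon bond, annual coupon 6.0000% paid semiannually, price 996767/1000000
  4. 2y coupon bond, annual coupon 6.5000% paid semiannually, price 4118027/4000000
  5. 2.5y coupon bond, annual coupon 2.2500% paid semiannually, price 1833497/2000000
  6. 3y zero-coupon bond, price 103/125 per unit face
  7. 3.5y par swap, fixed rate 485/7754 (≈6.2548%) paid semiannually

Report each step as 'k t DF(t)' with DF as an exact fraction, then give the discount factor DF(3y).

step 1 [0.5y] swap r/2=447/9553: DF=(1 − 447/9553·(0))/(1+447/9553) = 9553/10000 ≈ 0.955300
step 2 [1y] swap r/2=692/18861: DF=(1 − 692/18861·(0.955300))/(1+692/18861) = 2327/2500 ≈ 0.930800
step 3 [1.5y] bond c/2=3/100: DF=(996767/1000000 − 3/100·(0.955300+0.930800))/(1+3/100) = 1141/1250 ≈ 0.912800
step 4 [2y] bond c/2=13/400: DF=(4118027/4000000 − 13/400·(0.955300+0.930800+0.912800))/(1+13/400) = 909/1000 ≈ 0.909000
step 5 [2.5y] bond c/2=9/800: DF=(1833497/2000000 − 9/800·(0.955300+0.930800+0.912800+0.909000))/(1+9/800) = 8653/10000 ≈ 0.865300
step 6 [3y] zero: DF = P = 103/125 ≈ 0.824000
step 7 [3.5y] swap r/2=485/15508: DF=(1 − 485/15508·(0.955300+0.930800+0.912800+0.909000+0.865300+0.824000))/(1+485/15508) = 403/500 ≈ 0.806000

1 1/2 9553/10000
2 1 2327/2500
3 3/2 1141/1250
4 2 909/1000
5 5/2 8653/10000
6 3 103/125
7 7/2 403/500
DF(3y) = 103/125 ≈ 0.824000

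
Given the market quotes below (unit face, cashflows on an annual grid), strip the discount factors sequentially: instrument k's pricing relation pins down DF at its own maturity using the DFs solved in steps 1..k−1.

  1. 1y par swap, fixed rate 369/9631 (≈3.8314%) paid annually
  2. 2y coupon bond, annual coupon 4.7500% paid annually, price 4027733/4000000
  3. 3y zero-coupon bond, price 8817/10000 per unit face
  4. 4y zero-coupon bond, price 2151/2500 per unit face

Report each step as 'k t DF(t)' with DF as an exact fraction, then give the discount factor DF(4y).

step 1 [1y] swap r/1=369/9631: DF=(1 − 369/9631·(0))/(1+369/9631) = 9631/10000 ≈ 0.963100
step 2 [2y] bond c/1=19/400: DF=(4027733/4000000 − 19/400·(0.963100))/(1+19/400) = 1147/1250 ≈ 0.917600
step 3 [3y] zero: DF = P = 8817/10000 ≈ 0.881700
step 4 [4y] zero: DF = P = 2151/2500 ≈ 0.860400

1 1 9631/10000
2 2 1147/1250
3 3 8817/10000
4 4 2151/2500
DF(4y) = 2151/2500 ≈ 0.860400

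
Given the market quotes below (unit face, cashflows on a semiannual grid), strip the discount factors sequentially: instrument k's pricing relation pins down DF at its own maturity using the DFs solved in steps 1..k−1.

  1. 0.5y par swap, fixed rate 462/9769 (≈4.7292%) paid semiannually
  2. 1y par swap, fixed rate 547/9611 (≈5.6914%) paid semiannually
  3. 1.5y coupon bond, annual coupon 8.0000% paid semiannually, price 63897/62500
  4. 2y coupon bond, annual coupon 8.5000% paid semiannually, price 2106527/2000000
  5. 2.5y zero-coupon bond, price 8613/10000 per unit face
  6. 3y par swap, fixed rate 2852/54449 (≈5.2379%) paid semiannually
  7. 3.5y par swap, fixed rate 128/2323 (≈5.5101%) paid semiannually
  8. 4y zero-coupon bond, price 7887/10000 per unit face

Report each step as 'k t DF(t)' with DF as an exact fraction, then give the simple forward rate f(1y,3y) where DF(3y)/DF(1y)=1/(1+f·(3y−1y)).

1 1/2 9769/10000
2 1 9453/10000
3 3/2 9091/10000
4 2 8949/10000
5 5/2 8613/10000
6 3 4287/5000
7 7/2 517/625
8 4 7887/10000
f(1y,3y) = ((9453/10000)/(4287/5000) − 1)/(2) = 293/5716 ≈ 5.1260%

step 1 [0.5y] swap r/2=231/9769: DF=(1 − 231/9769·(0))/(1+231/9769) = 9769/10000 ≈ 0.976900
step 2 [1y] swap r/2=547/19222: DF=(1 − 547/19222·(0.976900))/(1+547/19222) = 9453/10000 ≈ 0.945300
step 3 [1.5y] bond c/2=1/25: DF=(63897/62500 − 1/25·(0.976900+0.945300))/(1+1/25) = 9091/10000 ≈ 0.909100
step 4 [2y] bond c/2=17/400: DF=(2106527/2000000 − 17/400·(0.976900+0.945300+0.909100))/(1+17/400) = 8949/10000 ≈ 0.894900
step 5 [2.5y] zero: DF = P = 8613/10000 ≈ 0.861300
step 6 [3y] swap r/2=1426/54449: DF=(1 − 1426/54449·(0.976900+0.945300+0.909100+0.894900+0.861300))/(1+1426/54449) = 4287/5000 ≈ 0.857400
step 7 [3.5y] swap r/2=64/2323: DF=(1 − 64/2323·(0.976900+0.945300+0.909100+0.894900+0.861300+0.857400))/(1+64/2323) = 517/625 ≈ 0.827200
step 8 [4y] zero: DF = P = 7887/10000 ≈ 0.788700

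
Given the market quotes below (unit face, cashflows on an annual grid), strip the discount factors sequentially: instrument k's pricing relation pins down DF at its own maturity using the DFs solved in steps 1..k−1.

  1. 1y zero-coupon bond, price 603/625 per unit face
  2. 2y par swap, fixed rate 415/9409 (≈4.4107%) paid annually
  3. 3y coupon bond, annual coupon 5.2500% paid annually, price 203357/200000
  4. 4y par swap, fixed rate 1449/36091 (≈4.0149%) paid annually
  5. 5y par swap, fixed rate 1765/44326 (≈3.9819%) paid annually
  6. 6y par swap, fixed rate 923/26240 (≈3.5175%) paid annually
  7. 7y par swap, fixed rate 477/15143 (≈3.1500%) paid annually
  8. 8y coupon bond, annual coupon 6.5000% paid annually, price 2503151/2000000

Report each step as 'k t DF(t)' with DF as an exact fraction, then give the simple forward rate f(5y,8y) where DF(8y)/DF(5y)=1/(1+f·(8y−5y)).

1 1 603/625
2 2 917/1000
3 3 4361/5000
4 4 8551/10000
5 5 1647/2000
6 6 4077/5000
7 7 2023/2500
8 8 1611/2000
f(5y,8y) = ((1647/2000)/(1611/2000) − 1)/(3) = 4/537 ≈ 0.7449%

step 1 [1y] zero: DF = P = 603/625 ≈ 0.964800
step 2 [2y] swap r/1=415/9409: DF=(1 − 415/9409·(0.964800))/(1+415/9409) = 917/1000 ≈ 0.917000
step 3 [3y] bond c/1=21/400: DF=(203357/200000 − 21/400·(0.964800+0.917000))/(1+21/400) = 4361/5000 ≈ 0.872200
step 4 [4y] swap r/1=1449/36091: DF=(1 − 1449/36091·(0.964800+0.917000+0.872200))/(1+1449/36091) = 8551/10000 ≈ 0.855100
step 5 [5y] swap r/1=1765/44326: DF=(1 − 1765/44326·(0.964800+0.917000+0.872200+0.855100))/(1+1765/44326) = 1647/2000 ≈ 0.823500
step 6 [6y] swap r/1=923/26240: DF=(1 − 923/26240·(0.964800+0.917000+0.872200+0.855100+0.823500))/(1+923/26240) = 4077/5000 ≈ 0.815400
step 7 [7y] swap r/1=477/15143: DF=(1 − 477/15143·(0.964800+0.917000+0.872200+0.855100+0.823500+0.815400))/(1+477/15143) = 2023/2500 ≈ 0.809200
step 8 [8y] bond c/1=13/200: DF=(2503151/2000000 − 13/200·(0.964800+0.917000+0.872200+0.855100+0.823500+0.815400+0.809200))/(1+13/200) = 1611/2000 ≈ 0.805500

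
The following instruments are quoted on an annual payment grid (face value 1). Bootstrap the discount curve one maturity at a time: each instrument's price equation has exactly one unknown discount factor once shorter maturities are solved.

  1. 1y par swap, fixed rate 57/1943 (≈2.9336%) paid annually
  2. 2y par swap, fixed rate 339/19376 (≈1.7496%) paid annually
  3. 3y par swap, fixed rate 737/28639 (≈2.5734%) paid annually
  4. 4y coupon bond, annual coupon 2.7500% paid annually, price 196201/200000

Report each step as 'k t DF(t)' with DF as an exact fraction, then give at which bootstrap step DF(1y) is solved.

1 1 1943/2000
2 2 9661/10000
3 3 9263/10000
4 4 8781/10000
DF(1y) is solved at step 1

step 1 [1y] swap r/1=57/1943: DF=(1 − 57/1943·(0))/(1+57/1943) = 1943/2000 ≈ 0.971500
step 2 [2y] swap r/1=339/19376: DF=(1 − 339/19376·(0.971500))/(1+339/19376) = 9661/10000 ≈ 0.966100
step 3 [3y] swap r/1=737/28639: DF=(1 − 737/28639·(0.971500+0.966100))/(1+737/28639) = 9263/10000 ≈ 0.926300
step 4 [4y] bond c/1=11/400: DF=(196201/200000 − 11/400·(0.971500+0.966100+0.926300))/(1+11/400) = 8781/10000 ≈ 0.878100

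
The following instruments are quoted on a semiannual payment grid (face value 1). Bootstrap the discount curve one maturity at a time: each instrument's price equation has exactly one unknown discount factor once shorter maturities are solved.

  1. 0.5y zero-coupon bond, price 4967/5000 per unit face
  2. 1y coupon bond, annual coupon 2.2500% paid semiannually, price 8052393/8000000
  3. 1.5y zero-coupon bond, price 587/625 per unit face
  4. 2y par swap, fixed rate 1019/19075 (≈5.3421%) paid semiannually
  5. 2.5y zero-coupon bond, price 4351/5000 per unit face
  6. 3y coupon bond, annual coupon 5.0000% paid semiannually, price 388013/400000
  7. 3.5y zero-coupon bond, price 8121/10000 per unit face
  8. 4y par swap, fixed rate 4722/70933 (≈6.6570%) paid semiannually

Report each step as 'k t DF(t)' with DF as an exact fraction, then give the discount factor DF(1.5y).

step 1 [0.5y] zero: DF = P = 4967/5000 ≈ 0.993400
step 2 [1y] bond c/2=9/800: DF=(8052393/8000000 − 9/800·(0.993400))/(1+9/800) = 9843/10000 ≈ 0.984300
step 3 [1.5y] zero: DF = P = 587/625 ≈ 0.939200
step 4 [2y] swap r/2=1019/38150: DF=(1 − 1019/38150·(0.993400+0.984300+0.939200))/(1+1019/38150) = 8981/10000 ≈ 0.898100
step 5 [2.5y] zero: DF = P = 4351/5000 ≈ 0.870200
step 6 [3y] bond c/2=1/40: DF=(388013/400000 − 1/40·(0.993400+0.984300+0.939200+0.898100+0.870200))/(1+1/40) = 8321/10000 ≈ 0.832100
step 7 [3.5y] zero: DF = P = 8121/10000 ≈ 0.812100
step 8 [4y] swap r/2=2361/70933: DF=(1 − 2361/70933·(0.993400+0.984300+0.939200+0.898100+0.870200+0.832100+0.812100))/(1+2361/70933) = 7639/10000 ≈ 0.763900

1 1/2 4967/5000
2 1 9843/10000
3 3/2 587/625
4 2 8981/10000
5 5/2 4351/5000
6 3 8321/10000
7 7/2 8121/10000
8 4 7639/10000
DF(1.5y) = 587/625 ≈ 0.939200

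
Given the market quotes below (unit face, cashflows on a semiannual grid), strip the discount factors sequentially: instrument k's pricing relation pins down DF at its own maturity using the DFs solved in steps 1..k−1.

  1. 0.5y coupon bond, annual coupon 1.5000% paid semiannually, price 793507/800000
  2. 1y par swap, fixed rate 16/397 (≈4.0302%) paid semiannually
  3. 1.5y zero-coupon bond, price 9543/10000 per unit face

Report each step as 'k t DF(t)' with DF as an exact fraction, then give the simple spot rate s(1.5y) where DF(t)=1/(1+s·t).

step 1 [0.5y] bond c/2=3/400: DF=(793507/800000 − 3/400·(0))/(1+3/400) = 1969/2000 ≈ 0.984500
step 2 [1y] swap r/2=8/397: DF=(1 − 8/397·(0.984500))/(1+8/397) = 1201/1250 ≈ 0.960800
step 3 [1.5y] zero: DF = P = 9543/10000 ≈ 0.954300

1 1/2 1969/2000
2 1 1201/1250
3 3/2 9543/10000
s(1.5y) = (1/(9543/10000) − 1)/(3/2) = 914/28629 ≈ 3.1926%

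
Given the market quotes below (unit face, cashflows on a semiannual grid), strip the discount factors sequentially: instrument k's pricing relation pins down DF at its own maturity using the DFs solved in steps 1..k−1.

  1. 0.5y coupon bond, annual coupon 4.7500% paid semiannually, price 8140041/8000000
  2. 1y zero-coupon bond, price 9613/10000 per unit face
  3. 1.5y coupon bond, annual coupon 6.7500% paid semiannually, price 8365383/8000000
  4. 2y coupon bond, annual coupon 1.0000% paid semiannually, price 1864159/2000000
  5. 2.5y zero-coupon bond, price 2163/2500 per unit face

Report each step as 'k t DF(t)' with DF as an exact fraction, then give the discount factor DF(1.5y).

step 1 [0.5y] bond c/2=19/800: DF=(8140041/8000000 − 19/800·(0))/(1+19/800) = 9939/10000 ≈ 0.993900
step 2 [1y] zero: DF = P = 9613/10000 ≈ 0.961300
step 3 [1.5y] bond c/2=27/800: DF=(8365383/8000000 − 27/800·(0.993900+0.961300))/(1+27/800) = 9477/10000 ≈ 0.947700
step 4 [2y] bond c/2=1/200: DF=(1864159/2000000 − 1/200·(0.993900+0.961300+0.947700))/(1+1/200) = 913/1000 ≈ 0.913000
step 5 [2.5y] zero: DF = P = 2163/2500 ≈ 0.865200

1 1/2 9939/10000
2 1 9613/10000
3 3/2 9477/10000
4 2 913/1000
5 5/2 2163/2500
DF(1.5y) = 9477/10000 ≈ 0.947700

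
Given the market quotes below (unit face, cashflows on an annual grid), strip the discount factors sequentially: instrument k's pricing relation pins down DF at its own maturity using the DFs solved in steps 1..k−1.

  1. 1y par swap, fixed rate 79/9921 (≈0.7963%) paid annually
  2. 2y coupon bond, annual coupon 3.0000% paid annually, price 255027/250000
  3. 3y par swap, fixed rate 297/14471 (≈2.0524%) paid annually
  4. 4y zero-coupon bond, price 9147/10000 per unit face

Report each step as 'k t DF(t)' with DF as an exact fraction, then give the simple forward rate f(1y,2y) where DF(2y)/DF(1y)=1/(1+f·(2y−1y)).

1 1 9921/10000
2 2 1923/2000
3 3 4703/5000
4 4 9147/10000
f(1y,2y) = ((9921/10000)/(1923/2000) − 1)/(1) = 102/3205 ≈ 3.1825%

step 1 [1y] swap r/1=79/9921: DF=(1 − 79/9921·(0))/(1+79/9921) = 9921/10000 ≈ 0.992100
step 2 [2y] bond c/1=3/100: DF=(255027/250000 − 3/100·(0.992100))/(1+3/100) = 1923/2000 ≈ 0.961500
step 3 [3y] swap r/1=297/14471: DF=(1 − 297/14471·(0.992100+0.961500))/(1+297/14471) = 4703/5000 ≈ 0.940600
step 4 [4y] zero: DF = P = 9147/10000 ≈ 0.914700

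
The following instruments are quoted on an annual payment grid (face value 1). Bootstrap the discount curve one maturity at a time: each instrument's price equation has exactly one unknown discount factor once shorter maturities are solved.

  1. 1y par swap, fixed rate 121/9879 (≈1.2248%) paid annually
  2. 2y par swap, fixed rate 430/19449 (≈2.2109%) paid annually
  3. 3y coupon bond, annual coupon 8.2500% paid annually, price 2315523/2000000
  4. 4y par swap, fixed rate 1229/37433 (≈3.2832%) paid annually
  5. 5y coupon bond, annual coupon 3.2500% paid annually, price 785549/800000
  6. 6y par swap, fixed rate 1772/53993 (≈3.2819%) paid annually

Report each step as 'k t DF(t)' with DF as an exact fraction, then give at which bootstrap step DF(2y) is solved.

1 1 9879/10000
2 2 957/1000
3 3 9213/10000
4 4 8771/10000
5 5 2083/2500
6 6 2057/2500
DF(2y) is solved at step 2

step 1 [1y] swap r/1=121/9879: DF=(1 − 121/9879·(0))/(1+121/9879) = 9879/10000 ≈ 0.987900
step 2 [2y] swap r/1=430/19449: DF=(1 − 430/19449·(0.987900))/(1+430/19449) = 957/1000 ≈ 0.957000
step 3 [3y] bond c/1=33/400: DF=(2315523/2000000 − 33/400·(0.987900+0.957000))/(1+33/400) = 9213/10000 ≈ 0.921300
step 4 [4y] swap r/1=1229/37433: DF=(1 − 1229/37433·(0.987900+0.957000+0.921300))/(1+1229/37433) = 8771/10000 ≈ 0.877100
step 5 [5y] bond c/1=13/400: DF=(785549/800000 − 13/400·(0.987900+0.957000+0.921300+0.877100))/(1+13/400) = 2083/2500 ≈ 0.833200
step 6 [6y] swap r/1=1772/53993: DF=(1 − 1772/53993·(0.987900+0.957000+0.921300+0.877100+0.833200))/(1+1772/53993) = 2057/2500 ≈ 0.822800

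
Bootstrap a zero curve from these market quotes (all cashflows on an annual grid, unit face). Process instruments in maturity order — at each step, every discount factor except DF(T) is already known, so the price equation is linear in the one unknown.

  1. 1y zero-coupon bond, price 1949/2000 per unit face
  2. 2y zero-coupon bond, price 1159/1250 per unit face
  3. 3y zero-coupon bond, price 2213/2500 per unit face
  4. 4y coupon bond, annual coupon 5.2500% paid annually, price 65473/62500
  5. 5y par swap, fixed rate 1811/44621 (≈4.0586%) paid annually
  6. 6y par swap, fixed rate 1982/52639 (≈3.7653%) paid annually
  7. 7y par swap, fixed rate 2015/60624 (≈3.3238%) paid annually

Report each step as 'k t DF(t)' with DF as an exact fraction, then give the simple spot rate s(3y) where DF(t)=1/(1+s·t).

step 1 [1y] zero: DF = P = 1949/2000 ≈ 0.974500
step 2 [2y] zero: DF = P = 1159/1250 ≈ 0.927200
step 3 [3y] zero: DF = P = 2213/2500 ≈ 0.885200
step 4 [4y] bond c/1=21/400: DF=(65473/62500 − 21/400·(0.974500+0.927200+0.885200))/(1+21/400) = 8563/10000 ≈ 0.856300
step 5 [5y] swap r/1=1811/44621: DF=(1 − 1811/44621·(0.974500+0.927200+0.885200+0.856300))/(1+1811/44621) = 8189/10000 ≈ 0.818900
step 6 [6y] swap r/1=1982/52639: DF=(1 − 1982/52639·(0.974500+0.927200+0.885200+0.856300+0.818900))/(1+1982/52639) = 4009/5000 ≈ 0.801800
step 7 [7y] swap r/1=2015/60624: DF=(1 − 2015/60624·(0.974500+0.927200+0.885200+0.856300+0.818900+0.801800))/(1+2015/60624) = 1597/2000 ≈ 0.798500

1 1 1949/2000
2 2 1159/1250
3 3 2213/2500
4 4 8563/10000
5 5 8189/10000
6 6 4009/5000
7 7 1597/2000
s(3y) = (1/(2213/2500) − 1)/(3) = 287/6639 ≈ 4.3229%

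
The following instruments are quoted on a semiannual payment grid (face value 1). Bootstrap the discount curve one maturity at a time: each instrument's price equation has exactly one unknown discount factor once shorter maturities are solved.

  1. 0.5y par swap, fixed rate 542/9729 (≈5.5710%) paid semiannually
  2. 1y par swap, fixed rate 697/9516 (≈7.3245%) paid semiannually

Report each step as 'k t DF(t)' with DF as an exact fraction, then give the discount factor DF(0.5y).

1 1/2 9729/10000
2 1 9303/10000
DF(0.5y) = 9729/10000 ≈ 0.972900

step 1 [0.5y] swap r/2=271/9729: DF=(1 − 271/9729·(0))/(1+271/9729) = 9729/10000 ≈ 0.972900
step 2 [1y] swap r/2=697/19032: DF=(1 − 697/19032·(0.972900))/(1+697/19032) = 9303/10000 ≈ 0.930300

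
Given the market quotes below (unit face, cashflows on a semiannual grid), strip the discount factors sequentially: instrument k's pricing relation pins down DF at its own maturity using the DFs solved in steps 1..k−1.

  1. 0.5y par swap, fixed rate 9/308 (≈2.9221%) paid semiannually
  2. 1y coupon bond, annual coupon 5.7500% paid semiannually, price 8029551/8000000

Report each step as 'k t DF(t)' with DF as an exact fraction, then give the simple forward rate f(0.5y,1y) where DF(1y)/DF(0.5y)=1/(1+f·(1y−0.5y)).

step 1 [0.5y] swap r/2=9/616: DF=(1 − 9/616·(0))/(1+9/616) = 616/625 ≈ 0.985600
step 2 [1y] bond c/2=23/800: DF=(8029551/8000000 − 23/800·(0.985600))/(1+23/800) = 9481/10000 ≈ 0.948100

1 1/2 616/625
2 1 9481/10000
f(0.5y,1y) = ((616/625)/(9481/10000) − 1)/(1/2) = 750/9481 ≈ 7.9106%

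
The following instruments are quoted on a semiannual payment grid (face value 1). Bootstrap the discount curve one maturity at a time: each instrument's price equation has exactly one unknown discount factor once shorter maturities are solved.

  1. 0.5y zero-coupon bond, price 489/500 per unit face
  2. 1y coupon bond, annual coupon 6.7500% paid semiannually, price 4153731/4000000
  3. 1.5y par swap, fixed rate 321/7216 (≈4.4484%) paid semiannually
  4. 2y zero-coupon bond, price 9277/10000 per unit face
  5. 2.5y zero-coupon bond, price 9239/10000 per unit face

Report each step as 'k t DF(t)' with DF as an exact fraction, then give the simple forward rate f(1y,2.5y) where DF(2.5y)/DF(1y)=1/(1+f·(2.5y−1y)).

step 1 [0.5y] zero: DF = P = 489/500 ≈ 0.978000
step 2 [1y] bond c/2=27/800: DF=(4153731/4000000 − 27/800·(0.978000))/(1+27/800) = 4863/5000 ≈ 0.972600
step 3 [1.5y] swap r/2=321/14432: DF=(1 − 321/14432·(0.978000+0.972600))/(1+321/14432) = 4679/5000 ≈ 0.935800
step 4 [2y] zero: DF = P = 9277/10000 ≈ 0.927700
step 5 [2.5y] zero: DF = P = 9239/10000 ≈ 0.923900

1 1/2 489/500
2 1 4863/5000
3 3/2 4679/5000
4 2 9277/10000
5 5/2 9239/10000
f(1y,2.5y) = ((4863/5000)/(9239/10000) − 1)/(3/2) = 974/27717 ≈ 3.5141%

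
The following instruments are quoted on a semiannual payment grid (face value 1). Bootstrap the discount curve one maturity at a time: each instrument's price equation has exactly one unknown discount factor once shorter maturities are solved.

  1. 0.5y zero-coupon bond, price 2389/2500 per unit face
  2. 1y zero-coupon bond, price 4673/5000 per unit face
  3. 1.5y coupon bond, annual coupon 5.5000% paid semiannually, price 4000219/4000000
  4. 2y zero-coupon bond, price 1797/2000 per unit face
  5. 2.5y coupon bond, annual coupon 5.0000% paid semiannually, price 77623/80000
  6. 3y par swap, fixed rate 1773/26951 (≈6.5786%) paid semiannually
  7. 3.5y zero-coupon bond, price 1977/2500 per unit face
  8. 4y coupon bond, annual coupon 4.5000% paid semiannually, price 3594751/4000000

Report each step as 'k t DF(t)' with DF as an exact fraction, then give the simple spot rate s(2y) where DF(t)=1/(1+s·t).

1 1/2 2389/2500
2 1 4673/5000
3 3/2 9227/10000
4 2 1797/2000
5 5/2 8561/10000
6 3 8227/10000
7 7/2 1977/2500
8 4 7429/10000
s(2y) = (1/(1797/2000) − 1)/(2) = 203/3594 ≈ 5.6483%

step 1 [0.5y] zero: DF = P = 2389/2500 ≈ 0.955600
step 2 [1y] zero: DF = P = 4673/5000 ≈ 0.934600
step 3 [1.5y] bond c/2=11/400: DF=(4000219/4000000 − 11/400·(0.955600+0.934600))/(1+11/400) = 9227/10000 ≈ 0.922700
step 4 [2y] zero: DF = P = 1797/2000 ≈ 0.898500
step 5 [2.5y] bond c/2=1/40: DF=(77623/80000 − 1/40·(0.955600+0.934600+0.922700+0.898500))/(1+1/40) = 8561/10000 ≈ 0.856100
step 6 [3y] swap r/2=1773/53902: DF=(1 − 1773/53902·(0.955600+0.934600+0.922700+0.898500+0.856100))/(1+1773/53902) = 8227/10000 ≈ 0.822700
step 7 [3.5y] zero: DF = P = 1977/2500 ≈ 0.790800
step 8 [4y] bond c/2=9/400: DF=(3594751/4000000 − 9/400·(0.955600+0.934600+0.922700+0.898500+0.856100+0.822700+0.790800))/(1+9/400) = 7429/10000 ≈ 0.742900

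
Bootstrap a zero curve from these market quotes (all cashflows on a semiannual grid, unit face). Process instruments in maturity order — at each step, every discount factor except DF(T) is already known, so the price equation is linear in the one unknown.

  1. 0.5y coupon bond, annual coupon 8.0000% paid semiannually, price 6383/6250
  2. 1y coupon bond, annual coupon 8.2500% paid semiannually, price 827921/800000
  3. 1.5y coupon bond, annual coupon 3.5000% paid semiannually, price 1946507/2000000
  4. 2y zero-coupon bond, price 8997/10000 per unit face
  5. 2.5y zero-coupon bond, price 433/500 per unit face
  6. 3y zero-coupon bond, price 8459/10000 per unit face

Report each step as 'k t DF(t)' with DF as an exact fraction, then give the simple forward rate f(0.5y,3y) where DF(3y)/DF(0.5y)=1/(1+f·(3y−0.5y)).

step 1 [0.5y] bond c/2=1/25: DF=(6383/6250 − 1/25·(0))/(1+1/25) = 491/500 ≈ 0.982000
step 2 [1y] bond c/2=33/800: DF=(827921/800000 − 33/800·(0.982000))/(1+33/800) = 191/200 ≈ 0.955000
step 3 [1.5y] bond c/2=7/400: DF=(1946507/2000000 − 7/400·(0.982000+0.955000))/(1+7/400) = 577/625 ≈ 0.923200
step 4 [2y] zero: DF = P = 8997/10000 ≈ 0.899700
step 5 [2.5y] zero: DF = P = 433/500 ≈ 0.866000
step 6 [3y] zero: DF = P = 8459/10000 ≈ 0.845900

1 1/2 491/500
2 1 191/200
3 3/2 577/625
4 2 8997/10000
5 5/2 433/500
6 3 8459/10000
f(0.5y,3y) = ((491/500)/(8459/10000) − 1)/(5/2) = 2722/42295 ≈ 6.4357%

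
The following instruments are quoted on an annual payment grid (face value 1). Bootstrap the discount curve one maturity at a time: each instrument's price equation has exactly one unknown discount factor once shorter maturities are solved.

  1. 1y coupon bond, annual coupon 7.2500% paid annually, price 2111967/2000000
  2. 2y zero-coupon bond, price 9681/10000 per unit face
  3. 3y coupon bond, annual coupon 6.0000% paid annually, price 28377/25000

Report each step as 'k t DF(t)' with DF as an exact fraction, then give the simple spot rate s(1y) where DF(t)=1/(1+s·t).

step 1 [1y] bond c/1=29/400: DF=(2111967/2000000 − 29/400·(0))/(1+29/400) = 4923/5000 ≈ 0.984600
step 2 [2y] zero: DF = P = 9681/10000 ≈ 0.968100
step 3 [3y] bond c/1=3/50: DF=(28377/25000 − 3/50·(0.984600+0.968100))/(1+3/50) = 9603/10000 ≈ 0.960300

1 1 4923/5000
2 2 9681/10000
3 3 9603/10000
s(1y) = (1/(4923/5000) − 1)/(1) = 77/4923 ≈ 1.5641%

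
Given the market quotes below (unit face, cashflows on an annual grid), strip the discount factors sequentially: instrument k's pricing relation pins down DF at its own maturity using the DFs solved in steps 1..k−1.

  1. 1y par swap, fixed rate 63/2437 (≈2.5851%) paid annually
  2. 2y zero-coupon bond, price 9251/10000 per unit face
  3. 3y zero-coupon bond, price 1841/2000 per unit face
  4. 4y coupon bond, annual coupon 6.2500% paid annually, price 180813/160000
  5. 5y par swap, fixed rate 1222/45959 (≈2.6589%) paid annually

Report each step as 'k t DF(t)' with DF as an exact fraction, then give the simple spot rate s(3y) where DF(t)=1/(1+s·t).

1 1 2437/2500
2 2 9251/10000
3 3 1841/2000
4 4 8977/10000
5 5 4389/5000
s(3y) = (1/(1841/2000) − 1)/(3) = 53/1841 ≈ 2.8789%

step 1 [1y] swap r/1=63/2437: DF=(1 − 63/2437·(0))/(1+63/2437) = 2437/2500 ≈ 0.974800
step 2 [2y] zero: DF = P = 9251/10000 ≈ 0.925100
step 3 [3y] zero: DF = P = 1841/2000 ≈ 0.920500
step 4 [4y] bond c/1=1/16: DF=(180813/160000 − 1/16·(0.974800+0.925100+0.920500))/(1+1/16) = 8977/10000 ≈ 0.897700
step 5 [5y] swap r/1=1222/45959: DF=(1 − 1222/45959·(0.974800+0.925100+0.920500+0.897700))/(1+1222/45959) = 4389/5000 ≈ 0.877800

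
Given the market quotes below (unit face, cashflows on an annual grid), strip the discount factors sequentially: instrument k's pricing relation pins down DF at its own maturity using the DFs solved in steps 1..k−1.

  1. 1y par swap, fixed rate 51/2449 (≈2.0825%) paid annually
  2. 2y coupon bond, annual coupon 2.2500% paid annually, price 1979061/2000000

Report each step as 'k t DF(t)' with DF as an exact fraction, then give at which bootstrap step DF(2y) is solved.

step 1 [1y] swap r/1=51/2449: DF=(1 − 51/2449·(0))/(1+51/2449) = 2449/2500 ≈ 0.979600
step 2 [2y] bond c/1=9/400: DF=(1979061/2000000 − 9/400·(0.979600))/(1+9/400) = 4731/5000 ≈ 0.946200

1 1 2449/2500
2 2 4731/5000
DF(2y) is solved at step 2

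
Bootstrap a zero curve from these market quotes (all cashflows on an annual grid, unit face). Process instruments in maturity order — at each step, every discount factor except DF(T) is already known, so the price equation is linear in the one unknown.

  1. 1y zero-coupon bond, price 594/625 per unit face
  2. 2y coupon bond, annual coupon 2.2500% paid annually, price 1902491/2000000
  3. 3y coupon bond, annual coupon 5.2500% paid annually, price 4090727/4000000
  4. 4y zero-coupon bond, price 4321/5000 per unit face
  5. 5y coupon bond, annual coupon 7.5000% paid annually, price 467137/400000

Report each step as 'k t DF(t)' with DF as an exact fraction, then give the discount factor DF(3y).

step 1 [1y] zero: DF = P = 594/625 ≈ 0.950400
step 2 [2y] bond c/1=9/400: DF=(1902491/2000000 − 9/400·(0.950400))/(1+9/400) = 4547/5000 ≈ 0.909400
step 3 [3y] bond c/1=21/400: DF=(4090727/4000000 − 21/400·(0.950400+0.909400))/(1+21/400) = 8789/10000 ≈ 0.878900
step 4 [4y] zero: DF = P = 4321/5000 ≈ 0.864200
step 5 [5y] bond c/1=3/40: DF=(467137/400000 − 3/40·(0.950400+0.909400+0.878900+0.864200))/(1+3/40) = 167/200 ≈ 0.835000

1 1 594/625
2 2 4547/5000
3 3 8789/10000
4 4 4321/5000
5 5 167/200
DF(3y) = 8789/10000 ≈ 0.878900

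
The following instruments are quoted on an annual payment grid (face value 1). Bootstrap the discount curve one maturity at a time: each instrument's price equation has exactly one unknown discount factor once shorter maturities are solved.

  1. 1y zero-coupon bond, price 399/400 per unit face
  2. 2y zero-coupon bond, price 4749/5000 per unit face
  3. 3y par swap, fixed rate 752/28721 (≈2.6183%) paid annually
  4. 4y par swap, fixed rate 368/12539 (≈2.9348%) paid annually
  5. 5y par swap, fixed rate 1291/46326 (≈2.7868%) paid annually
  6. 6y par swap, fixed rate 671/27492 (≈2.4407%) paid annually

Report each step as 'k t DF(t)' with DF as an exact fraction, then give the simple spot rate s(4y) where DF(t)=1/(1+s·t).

1 1 399/400
2 2 4749/5000
3 3 578/625
4 4 556/625
5 5 8709/10000
6 6 4329/5000
s(4y) = (1/(556/625) − 1)/(4) = 69/2224 ≈ 3.1025%

step 1 [1y] zero: DF = P = 399/400 ≈ 0.997500
step 2 [2y] zero: DF = P = 4749/5000 ≈ 0.949800
step 3 [3y] swap r/1=752/28721: DF=(1 − 752/28721·(0.997500+0.949800))/(1+752/28721) = 578/625 ≈ 0.924800
step 4 [4y] swap r/1=368/12539: DF=(1 − 368/12539·(0.997500+0.949800+0.924800))/(1+368/12539) = 556/625 ≈ 0.889600
step 5 [5y] swap r/1=1291/46326: DF=(1 − 1291/46326·(0.997500+0.949800+0.924800+0.889600))/(1+1291/46326) = 8709/10000 ≈ 0.870900
step 6 [6y] swap r/1=671/27492: DF=(1 − 671/27492·(0.997500+0.949800+0.924800+0.889600+0.870900))/(1+671/27492) = 4329/5000 ≈ 0.865800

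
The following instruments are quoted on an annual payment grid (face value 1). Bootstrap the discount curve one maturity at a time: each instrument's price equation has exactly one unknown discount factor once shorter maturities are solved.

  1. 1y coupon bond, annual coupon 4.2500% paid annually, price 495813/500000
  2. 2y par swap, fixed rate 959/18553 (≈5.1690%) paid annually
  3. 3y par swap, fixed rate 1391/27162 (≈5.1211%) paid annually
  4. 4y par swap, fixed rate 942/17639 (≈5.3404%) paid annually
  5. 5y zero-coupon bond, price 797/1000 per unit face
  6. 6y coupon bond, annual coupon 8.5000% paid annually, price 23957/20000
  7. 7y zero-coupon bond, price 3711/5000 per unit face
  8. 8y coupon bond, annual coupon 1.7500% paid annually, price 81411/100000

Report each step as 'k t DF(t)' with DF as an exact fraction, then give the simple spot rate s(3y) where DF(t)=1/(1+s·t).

1 1 1189/1250
2 2 9041/10000
3 3 8609/10000
4 4 2029/2500
5 5 797/1000
6 6 1913/2500
7 7 3711/5000
8 8 3499/5000
s(3y) = (1/(8609/10000) − 1)/(3) = 1391/25827 ≈ 5.3858%

step 1 [1y] bond c/1=17/400: DF=(495813/500000 − 17/400·(0))/(1+17/400) = 1189/1250 ≈ 0.951200
step 2 [2y] swap r/1=959/18553: DF=(1 − 959/18553·(0.951200))/(1+959/18553) = 9041/10000 ≈ 0.904100
step 3 [3y] swap r/1=1391/27162: DF=(1 − 1391/27162·(0.951200+0.904100))/(1+1391/27162) = 8609/10000 ≈ 0.860900
step 4 [4y] swap r/1=942/17639: DF=(1 − 942/17639·(0.951200+0.904100+0.860900))/(1+942/17639) = 2029/2500 ≈ 0.811600
step 5 [5y] zero: DF = P = 797/1000 ≈ 0.797000
step 6 [6y] bond c/1=17/200: DF=(23957/20000 − 17/200·(0.951200+0.904100+0.860900+0.811600+0.797000))/(1+17/200) = 1913/2500 ≈ 0.765200
step 7 [7y] zero: DF = P = 3711/5000 ≈ 0.742200
step 8 [8y] bond c/1=7/400: DF=(81411/100000 − 7/400·(0.951200+0.904100+0.860900+0.811600+0.797000+0.765200+0.742200))/(1+7/400) = 3499/5000 ≈ 0.699800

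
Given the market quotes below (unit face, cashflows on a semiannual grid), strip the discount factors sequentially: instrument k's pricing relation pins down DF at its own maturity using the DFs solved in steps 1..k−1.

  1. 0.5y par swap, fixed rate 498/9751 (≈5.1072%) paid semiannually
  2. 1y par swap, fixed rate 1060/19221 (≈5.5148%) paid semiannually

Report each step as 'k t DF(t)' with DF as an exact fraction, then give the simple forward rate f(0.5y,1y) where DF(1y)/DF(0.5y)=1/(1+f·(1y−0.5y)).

step 1 [0.5y] swap r/2=249/9751: DF=(1 − 249/9751·(0))/(1+249/9751) = 9751/10000 ≈ 0.975100
step 2 [1y] swap r/2=530/19221: DF=(1 − 530/19221·(0.975100))/(1+530/19221) = 947/1000 ≈ 0.947000

1 1/2 9751/10000
2 1 947/1000
f(0.5y,1y) = ((9751/10000)/(947/1000) − 1)/(1/2) = 281/4735 ≈ 5.9345%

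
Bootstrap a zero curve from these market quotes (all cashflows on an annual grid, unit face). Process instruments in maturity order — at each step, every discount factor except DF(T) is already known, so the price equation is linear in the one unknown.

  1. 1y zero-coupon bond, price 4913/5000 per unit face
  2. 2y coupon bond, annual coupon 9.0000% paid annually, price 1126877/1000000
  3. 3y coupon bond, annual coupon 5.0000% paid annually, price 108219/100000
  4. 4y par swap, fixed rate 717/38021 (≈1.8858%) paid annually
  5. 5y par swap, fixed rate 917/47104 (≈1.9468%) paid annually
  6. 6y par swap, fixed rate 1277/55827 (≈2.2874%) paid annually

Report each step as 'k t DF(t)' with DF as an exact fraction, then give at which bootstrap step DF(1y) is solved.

1 1 4913/5000
2 2 9527/10000
3 3 1877/2000
4 4 9283/10000
5 5 9083/10000
6 6 8723/10000
DF(1y) is solved at step 1

step 1 [1y] zero: DF = P = 4913/5000 ≈ 0.982600
step 2 [2y] bond c/1=9/100: DF=(1126877/1000000 − 9/100·(0.982600))/(1+9/100) = 9527/10000 ≈ 0.952700
step 3 [3y] bond c/1=1/20: DF=(108219/100000 − 1/20·(0.982600+0.952700))/(1+1/20) = 1877/2000 ≈ 0.938500
step 4 [4y] swap r/1=717/38021: DF=(1 − 717/38021·(0.982600+0.952700+0.938500))/(1+717/38021) = 9283/10000 ≈ 0.928300
step 5 [5y] swap r/1=917/47104: DF=(1 − 917/47104·(0.982600+0.952700+0.938500+0.928300))/(1+917/47104) = 9083/10000 ≈ 0.908300
step 6 [6y] swap r/1=1277/55827: DF=(1 − 1277/55827·(0.982600+0.952700+0.938500+0.928300+0.908300))/(1+1277/55827) = 8723/10000 ≈ 0.872300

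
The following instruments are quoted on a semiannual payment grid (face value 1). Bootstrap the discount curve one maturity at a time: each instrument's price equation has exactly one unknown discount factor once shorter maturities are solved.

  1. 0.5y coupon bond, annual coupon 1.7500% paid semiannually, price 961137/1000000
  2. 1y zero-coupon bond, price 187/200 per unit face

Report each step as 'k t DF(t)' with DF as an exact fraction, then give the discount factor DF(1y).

1 1/2 1191/1250
2 1 187/200
DF(1y) = 187/200 ≈ 0.935000

step 1 [0.5y] bond c/2=7/800: DF=(961137/1000000 − 7/800·(0))/(1+7/800) = 1191/1250 ≈ 0.952800
step 2 [1y] zero: DF = P = 187/200 ≈ 0.935000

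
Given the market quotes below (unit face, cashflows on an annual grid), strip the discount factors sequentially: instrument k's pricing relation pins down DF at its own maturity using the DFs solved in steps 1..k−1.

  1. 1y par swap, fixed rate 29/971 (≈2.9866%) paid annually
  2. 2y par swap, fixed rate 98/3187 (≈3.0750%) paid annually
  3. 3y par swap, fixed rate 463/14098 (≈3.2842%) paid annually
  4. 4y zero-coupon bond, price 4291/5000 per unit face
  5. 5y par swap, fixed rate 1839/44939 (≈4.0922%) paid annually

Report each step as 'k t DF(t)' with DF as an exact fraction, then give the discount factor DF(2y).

step 1 [1y] swap r/1=29/971: DF=(1 − 29/971·(0))/(1+29/971) = 971/1000 ≈ 0.971000
step 2 [2y] swap r/1=98/3187: DF=(1 − 98/3187·(0.971000))/(1+98/3187) = 2353/2500 ≈ 0.941200
step 3 [3y] swap r/1=463/14098: DF=(1 − 463/14098·(0.971000+0.941200))/(1+463/14098) = 4537/5000 ≈ 0.907400
step 4 [4y] zero: DF = P = 4291/5000 ≈ 0.858200
step 5 [5y] swap r/1=1839/44939: DF=(1 − 1839/44939·(0.971000+0.941200+0.907400+0.858200))/(1+1839/44939) = 8161/10000 ≈ 0.816100

1 1 971/1000
2 2 2353/2500
3 3 4537/5000
4 4 4291/5000
5 5 8161/10000
DF(2y) = 2353/2500 ≈ 0.941200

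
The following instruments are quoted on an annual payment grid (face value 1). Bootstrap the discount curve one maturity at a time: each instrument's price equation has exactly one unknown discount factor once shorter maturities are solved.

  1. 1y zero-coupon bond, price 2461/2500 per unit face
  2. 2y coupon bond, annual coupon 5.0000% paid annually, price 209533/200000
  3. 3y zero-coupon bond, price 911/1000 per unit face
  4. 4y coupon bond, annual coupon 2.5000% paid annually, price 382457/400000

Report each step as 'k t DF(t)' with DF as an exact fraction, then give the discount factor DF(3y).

1 1 2461/2500
2 2 9509/10000
3 3 911/1000
4 4 4317/5000
DF(3y) = 911/1000 ≈ 0.911000

step 1 [1y] zero: DF = P = 2461/2500 ≈ 0.984400
step 2 [2y] bond c/1=1/20: DF=(209533/200000 − 1/20·(0.984400))/(1+1/20) = 9509/10000 ≈ 0.950900
step 3 [3y] zero: DF = P = 911/1000 ≈ 0.911000
step 4 [4y] bond c/1=1/40: DF=(382457/400000 − 1/40·(0.984400+0.950900+0.911000))/(1+1/40) = 4317/5000 ≈ 0.863400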